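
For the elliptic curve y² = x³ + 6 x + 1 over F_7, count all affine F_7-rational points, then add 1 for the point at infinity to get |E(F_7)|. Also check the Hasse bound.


Affine points = {(0, 1), (0, 6), (1, 1), (1, 6), (2, 0), (3, 2), (3, 5), (5, 3), (5, 4), (6, 1), (6, 6)}; affine count = 11; |E(F_7)| = 12.

Discriminant check: Δ ∝ 4a³ + 27b² = 4·6³ + 27·1² = 4·216 + 27·1 ≡ 2 (mod 7). Nonzero ⇒ E is nonsingular.
For each x ∈ F_7, compute rhs = x³ + 6·x + 1 mod 7, then count y ∈ F_7 with y² ≡ rhs.
  x = 0: rhs = 1, matching y values: 1, 6 (2 points).
  x = 1: rhs = 1, matching y values: 1, 6 (2 points).
  x = 2: rhs = 0, matching y values: 0 (1 points).
  x = 3: rhs = 4, matching y values: 2, 5 (2 points).
  x = 4: rhs = 5, matching y values: none (0 points).
  x = 5: rhs = 2, matching y values: 3, 4 (2 points).
  x = 6: rhs = 1, matching y values: 1, 6 (2 points).
Total affine count: 11.
Full point count |E(F_7)| = 11 + 1 = 12.
Hasse bound: |12 − (7+1)| = |4| = 4 ≤ 2√7 ≈ 5.2915 ✓.


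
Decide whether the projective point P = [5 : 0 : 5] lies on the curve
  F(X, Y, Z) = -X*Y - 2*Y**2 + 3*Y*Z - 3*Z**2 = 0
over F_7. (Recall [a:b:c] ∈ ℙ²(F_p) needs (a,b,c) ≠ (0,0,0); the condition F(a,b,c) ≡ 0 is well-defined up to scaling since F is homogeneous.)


F(5,0,5) ≡ 2 (mod 7); P is NOT on the curve.

Evaluate F(5, 0, 5) term-by-term (mod 7).
  -X*Y ↦ -1·5·0·1 = 0
  -2*Y**2 ↦ -2·1·0·1 = 0
  3*Y*Z ↦ 3·1·0·5 = 0
  -3*Z**2 ↦ -3·1·1·25 = -75
Sum: F(5, 0, 5) = (0) + (0) + (0) + (-75) = -75.
Reducing mod 7: -75 ≡ 2 (mod 7).
Since F(a, b, c) ≡ 2 ≠ 0 (mod 7), P does NOT lie on the curve.


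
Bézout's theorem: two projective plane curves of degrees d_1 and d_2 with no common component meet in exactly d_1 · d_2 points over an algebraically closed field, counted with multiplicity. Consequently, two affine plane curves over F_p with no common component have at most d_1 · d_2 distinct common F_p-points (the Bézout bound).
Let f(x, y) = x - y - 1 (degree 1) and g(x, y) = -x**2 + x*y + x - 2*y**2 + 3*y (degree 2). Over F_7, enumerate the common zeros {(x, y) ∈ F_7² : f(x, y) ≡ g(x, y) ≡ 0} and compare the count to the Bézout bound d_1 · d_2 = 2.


Common zeros: {(1, 0), (6, 5)}; count = 2; Bézout bound = 2.

deg(f) = 1, deg(g) = 2, so Bézout bound = 2.
Scan x ∈ F_7. For each x, list the y ∈ F_7 with f(x, y) ≡ 0 and those with g(x, y) ≡ 0 (mod 7); the common zeros in that column are the intersection.
  x = 0: f ≡ 0 at y ∈ {6}; g ≡ 0 at y ∈ {0, 5}; common: ∅.
  x = 1: f ≡ 0 at y ∈ {0}; g ≡ 0 at y ∈ {0, 2}; common: {0}.
  x = 2: f ≡ 0 at y ∈ {1}; g ≡ 0 at y ∈ {2, 4}; common: ∅.
  x = 3: f ≡ 0 at y ∈ {2}; g ≡ 0 at y ∈ {4, 6}; common: ∅.
  x = 4: f ≡ 0 at y ∈ {3}; g ≡ 0 at y ∈ {1, 6}; common: ∅.
  x = 5: f ≡ 0 at y ∈ {4}; g ≡ 0 at y ∈ {1, 3}; common: ∅.
  x = 6: f ≡ 0 at y ∈ {5}; g ≡ 0 at y ∈ {3, 5}; common: {5}.
Collecting: common zeros = {(1, 0), (6, 5)}, so the count is 2.
Comparison with the Bézout bound: 2 ≤ 2 = deg(f)·deg(g), as expected for curves with no common component (the bound is attained).


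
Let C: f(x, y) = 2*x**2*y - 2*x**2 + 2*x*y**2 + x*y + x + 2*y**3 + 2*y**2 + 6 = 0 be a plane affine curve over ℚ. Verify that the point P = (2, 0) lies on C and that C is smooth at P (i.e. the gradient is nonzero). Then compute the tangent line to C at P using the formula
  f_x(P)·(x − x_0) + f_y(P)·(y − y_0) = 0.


Tangent line at P: -7*x + 10*y + 14 = 0.

Step 1: f(2, 0) = 0, so P lies on C.
Step 2: partial derivatives
  f_x(x, y) = 4*x*y - 4*x + 2*y**2 + y + 1, f_y(x, y) = 2*x**2 + 4*x*y + x + 6*y**2 + 4*y.
  f_x(P) = -7, f_y(P) = 10 (gradient nonzero, so P is smooth).
Step 3: tangent line at P: -7·(x − 2) + 10·(y − 0) = 0.
Expanding: -7*x + 10*y + 14 = 0.


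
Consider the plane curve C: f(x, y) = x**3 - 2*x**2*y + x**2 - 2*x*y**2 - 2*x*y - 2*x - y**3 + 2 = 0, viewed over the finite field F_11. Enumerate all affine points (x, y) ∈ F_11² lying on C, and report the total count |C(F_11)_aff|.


Affine F_11-points: {(0, 7), (1, 2), (1, 3), (1, 4), (2, 5), (3, 3), (3, 5), (3, 8), (4, 5), (5, 7), (6, 0), (7, 1), (7, 6), (8, 7), (9, 8), (9, 10)}; count = 16.

For each of the 121 pairs (x, y) ∈ F_11², evaluate f(x, y) mod 11. Record the zeros.
  x = 0: [0↦2, 1↦1, 2↦5, 3↦8, 4↦4, 5↦9, 6↦6, 7↦0, 8↦7, 9↦10, 10↦3]  zeros at y ∈ {7}
  x = 1: [0↦2, 1↦6, 2↦0, 3↦0, 4↦0, 5↦5, 6↦9, 7↦6, 8↦1, 9↦10, 10↦5]  zeros at y ∈ {2, 3, 4}
  x = 2: [0↦10, 1↦4, 2↦6, 3↦10, 4↦10, 5↦0, 6↦7, 7↦3, 8↦4, 9↦4, 10↦8]  zeros at y ∈ {5}
  x = 3: [0↦10, 1↦1, 2↦7, 3↦0, 4↦7, 5↦0, 6↦6, 7↦8, 8↦0, 9↦9, 10↦7]  zeros at y ∈ {3, 5, 8}
  x = 4: [0↦8, 1↦3, 2↦9, 3↦9, 4↦8, 5↦0, 6↦1, 7↦5, 8↦6, 9↦9, 10↦8]  zeros at y ∈ {5}
  x = 5: [0↦10, 1↦5, 2↦7, 3↦10, 4↦8, 5↦6, 6↦9, 7↦0, 8↦6, 9↦10, 10↦6]  zeros at y ∈ {7}
  x = 6: [0↦0, 1↦2, 2↦7, 3↦9, 4↦2, 5↦2, 6↦3, 7↦10, 8↦6, 9↦7, 10↦7]  zeros at y ∈ {0}
  x = 7: [0↦6, 1↦0, 2↦4, 3↦1, 4↦7, 5↦5, 6↦0, 7↦8, 8↦1, 9↦6, 10↦6]  zeros at y ∈ {1, 6}
  x = 8: [0↦1, 1↦5, 2↦4, 3↦3, 4↦7, 5↦10, 6↦6, 7↦0, 8↦8, 9↦2, 10↦9]  zeros at y ∈ {7}
  x = 9: [0↦2, 1↦1, 2↦2, 3↦10, 4↦8, 5↦1, 6↦5, 7↦3, 8↦0, 9↦1, 10↦0]  zeros at y ∈ {8, 10}
  x = 10: [0↦4, 1↦5, 2↦4, 3↦6, 4↦5, 5↦6, 6↦3, 7↦1, 8↦5, 9↦9, 10↦7]  zeros at y ∈ ∅
Collecting zeros: affine points = {(0, 7), (1, 2), (1, 3), (1, 4), (2, 5), (3, 3), (3, 5), (3, 8), (4, 5), (5, 7), (6, 0), (7, 1), (7, 6), (8, 7), (9, 8), (9, 10)}.
Total count |C(F_11)_aff| = 16.


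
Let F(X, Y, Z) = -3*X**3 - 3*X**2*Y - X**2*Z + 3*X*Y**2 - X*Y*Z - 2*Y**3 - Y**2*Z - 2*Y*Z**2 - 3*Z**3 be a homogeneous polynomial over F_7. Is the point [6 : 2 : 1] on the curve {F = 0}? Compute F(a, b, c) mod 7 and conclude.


F(6,2,1) ≡ 1 (mod 7); P is NOT on the curve.

Evaluate F(6, 2, 1) term-by-term (mod 7).
  -3*X**3 ↦ -3·216·1·1 = -648
  -3*X**2*Y ↦ -3·36·2·1 = -216
  -X**2*Z ↦ -1·36·1·1 = -36
  3*X*Y**2 ↦ 3·6·4·1 = 72
  -X*Y*Z ↦ -1·6·2·1 = -12
  -2*Y**3 ↦ -2·1·8·1 = -16
  -Y**2*Z ↦ -1·1·4·1 = -4
  -2*Y*Z**2 ↦ -2·1·2·1 = -4
  -3*Z**3 ↦ -3·1·1·1 = -3
Sum: F(6, 2, 1) = (-648) + (-216) + (-36) + (72) + (-12) + (-16) + (-4) + (-4) + (-3) = -867.
Reducing mod 7: -867 ≡ 1 (mod 7).
Since F(a, b, c) ≡ 1 ≠ 0 (mod 7), P does NOT lie on the curve.


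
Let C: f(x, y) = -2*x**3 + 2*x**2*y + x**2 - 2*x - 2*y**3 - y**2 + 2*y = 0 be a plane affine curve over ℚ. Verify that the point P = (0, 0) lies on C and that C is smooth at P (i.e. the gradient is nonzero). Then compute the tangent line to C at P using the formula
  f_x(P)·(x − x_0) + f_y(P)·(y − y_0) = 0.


Tangent line at P: -2*x + 2*y = 0.

Step 1: f(0, 0) = 0, so P lies on C.
Step 2: partial derivatives
  f_x(x, y) = -6*x**2 + 4*x*y + 2*x - 2, f_y(x, y) = 2*x**2 - 6*y**2 - 2*y + 2.
  f_x(P) = -2, f_y(P) = 2 (gradient nonzero, so P is smooth).
Step 3: tangent line at P: -2·(x − 0) + 2·(y − 0) = 0.
Expanding: -2*x + 2*y = 0.


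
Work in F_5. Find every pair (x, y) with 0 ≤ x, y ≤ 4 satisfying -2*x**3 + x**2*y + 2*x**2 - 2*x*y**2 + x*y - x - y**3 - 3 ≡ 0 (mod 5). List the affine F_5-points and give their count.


Affine F_5-points: {(0, 3), (1, 1), (2, 2), (3, 2), (4, 4)}; count = 5.

For each of the 25 pairs (x, y) ∈ F_5², evaluate f(x, y) mod 5. Record the zeros.
  x = 0: [0↦2, 1↦1, 2↦4, 3↦0, 4↦3]  zeros at y ∈ {3}
  x = 1: [0↦1, 1↦0, 2↦4, 3↦2, 4↦3]  zeros at y ∈ {1}
  x = 2: [0↦2, 1↦3, 2↦0, 3↦2, 4↦3]  zeros at y ∈ {2}
  x = 3: [0↦3, 1↦3, 2↦0, 3↦3, 4↦1]  zeros at y ∈ {2}
  x = 4: [0↦2, 1↦3, 2↦2, 3↦3, 4↦0]  zeros at y ∈ {4}
Collecting zeros: affine points = {(0, 3), (1, 1), (2, 2), (3, 2), (4, 4)}.
Total count |C(F_5)_aff| = 5.


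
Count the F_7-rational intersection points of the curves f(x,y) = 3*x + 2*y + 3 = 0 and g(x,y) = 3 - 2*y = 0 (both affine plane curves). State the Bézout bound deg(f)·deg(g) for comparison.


Common zeros: {(5, 5)}; count = 1; Bézout bound = 1.

deg(f) = 1, deg(g) = 1, so Bézout bound = 1.
Scan x ∈ F_7. For each x, list the y ∈ F_7 with f(x, y) ≡ 0 and those with g(x, y) ≡ 0 (mod 7); the common zeros in that column are the intersection.
  x = 0: f ≡ 0 at y ∈ {2}; g ≡ 0 at y ∈ {5}; common: ∅.
  x = 1: f ≡ 0 at y ∈ {4}; g ≡ 0 at y ∈ {5}; common: ∅.
  x = 2: f ≡ 0 at y ∈ {6}; g ≡ 0 at y ∈ {5}; common: ∅.
  x = 3: f ≡ 0 at y ∈ {1}; g ≡ 0 at y ∈ {5}; common: ∅.
  x = 4: f ≡ 0 at y ∈ {3}; g ≡ 0 at y ∈ {5}; common: ∅.
  x = 5: f ≡ 0 at y ∈ {5}; g ≡ 0 at y ∈ {5}; common: {5}.
  x = 6: f ≡ 0 at y ∈ {0}; g ≡ 0 at y ∈ {5}; common: ∅.
Collecting: common zeros = {(5, 5)}, so the count is 1.
Comparison with the Bézout bound: 1 ≤ 1 = deg(f)·deg(g), as expected for curves with no common component (the bound is attained).


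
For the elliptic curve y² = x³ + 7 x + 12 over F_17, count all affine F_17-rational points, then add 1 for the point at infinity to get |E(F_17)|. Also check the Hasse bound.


Affine points = {(2, 0), (3, 3), (3, 14), (4, 6), (4, 11), (5, 6), (5, 11), (6, 7), (6, 10), (7, 8), (7, 9), (8, 6), (8, 11), (11, 3), (11, 14), (14, 7), (14, 10), (16, 2), (16, 15)}; affine count = 19; |E(F_17)| = 20.

Discriminant check: Δ ∝ 4a³ + 27b² = 4·7³ + 27·12² = 4·343 + 27·144 ≡ 7 (mod 17). Nonzero ⇒ E is nonsingular.
For each x ∈ F_17, compute rhs = x³ + 7·x + 12 mod 17, then count y ∈ F_17 with y² ≡ rhs.
  x = 0: rhs = 12, matching y values: none (0 points).
  x = 1: rhs = 3, matching y values: none (0 points).
  x = 2: rhs = 0, matching y values: 0 (1 points).
  x = 3: rhs = 9, matching y values: 3, 14 (2 points).
  x = 4: rhs = 2, matching y values: 6, 11 (2 points).
  x = 5: rhs = 2, matching y values: 6, 11 (2 points).
  x = 6: rhs = 15, matching y values: 7, 10 (2 points).
  x = 7: rhs = 13, matching y values: 8, 9 (2 points).
  x = 8: rhs = 2, matching y values: 6, 11 (2 points).
  x = 9: rhs = 5, matching y values: none (0 points).
  x = 10: rhs = 11, matching y values: none (0 points).
  x = 11: rhs = 9, matching y values: 3, 14 (2 points).
  x = 12: rhs = 5, matching y values: none (0 points).
  x = 13: rhs = 5, matching y values: none (0 points).
  x = 14: rhs = 15, matching y values: 7, 10 (2 points).
  x = 15: rhs = 7, matching y values: none (0 points).
  x = 16: rhs = 4, matching y values: 2, 15 (2 points).
Total affine count: 19.
Full point count |E(F_17)| = 19 + 1 = 20.
Hasse bound: |20 − (17+1)| = |2| = 2 ≤ 2√17 ≈ 8.2462 ✓.


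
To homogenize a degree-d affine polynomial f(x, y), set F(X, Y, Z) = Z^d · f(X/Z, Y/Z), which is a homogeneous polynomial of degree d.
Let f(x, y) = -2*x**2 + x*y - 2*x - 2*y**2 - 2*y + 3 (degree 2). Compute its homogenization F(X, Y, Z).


F(X, Y, Z) = -2*X**2 + X*Y - 2*X*Z - 2*Y**2 - 2*Y*Z + 3*Z**2

deg(f) = 2.
Substitute x = X/Z, y = Y/Z into f, then multiply by Z^2.
  monomial -2·x^2·y^0 ↦ -2·X^2·Y^0·Z^0.
  monomial 1·x^1·y^1 ↦ 1·X^1·Y^1·Z^0.
  monomial -2·x^1·y^0 ↦ -2·X^1·Y^0·Z^1.
  monomial -2·x^0·y^2 ↦ -2·X^0·Y^2·Z^0.
  monomial -2·x^0·y^1 ↦ -2·X^0·Y^1·Z^1.
  monomial 3·x^0·y^0 ↦ 3·X^0·Y^0·Z^2.
Collecting: F(X, Y, Z) = -2*X**2 + X*Y - 2*X*Z - 2*Y**2 - 2*Y*Z + 3*Z**2.


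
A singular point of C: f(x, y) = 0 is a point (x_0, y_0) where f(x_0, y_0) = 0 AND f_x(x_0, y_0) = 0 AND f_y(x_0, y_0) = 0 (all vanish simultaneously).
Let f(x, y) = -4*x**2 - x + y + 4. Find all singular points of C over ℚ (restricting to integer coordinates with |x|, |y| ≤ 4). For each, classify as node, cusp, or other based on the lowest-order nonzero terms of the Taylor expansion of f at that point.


No singular points in the scanned grid; C is smooth there.

Compute partial derivatives:
  f_x = -8*x - 1.
  f_y = 1.
f_y = 1 is a nonzero constant, so f_y never vanishes: no point (x, y) can satisfy f = f_x = f_y = 0. In particular no (x, y) ∈ {−4, ..., 4}² is singular; the curve is smooth.


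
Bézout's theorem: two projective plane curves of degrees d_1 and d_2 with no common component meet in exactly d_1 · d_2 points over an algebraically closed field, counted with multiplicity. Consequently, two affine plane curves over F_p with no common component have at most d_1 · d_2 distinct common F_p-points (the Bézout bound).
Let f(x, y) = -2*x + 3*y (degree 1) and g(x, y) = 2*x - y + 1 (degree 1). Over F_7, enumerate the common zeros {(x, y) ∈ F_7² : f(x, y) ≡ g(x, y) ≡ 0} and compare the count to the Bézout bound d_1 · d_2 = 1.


Common zeros: {(1, 3)}; count = 1; Bézout bound = 1.

deg(f) = 1, deg(g) = 1, so Bézout bound = 1.
Scan x ∈ F_7. For each x, list the y ∈ F_7 with f(x, y) ≡ 0 and those with g(x, y) ≡ 0 (mod 7); the common zeros in that column are the intersection.
  x = 0: f ≡ 0 at y ∈ {0}; g ≡ 0 at y ∈ {1}; common: ∅.
  x = 1: f ≡ 0 at y ∈ {3}; g ≡ 0 at y ∈ {3}; common: {3}.
  x = 2: f ≡ 0 at y ∈ {6}; g ≡ 0 at y ∈ {5}; common: ∅.
  x = 3: f ≡ 0 at y ∈ {2}; g ≡ 0 at y ∈ {0}; common: ∅.
  x = 4: f ≡ 0 at y ∈ {5}; g ≡ 0 at y ∈ {2}; common: ∅.
  x = 5: f ≡ 0 at y ∈ {1}; g ≡ 0 at y ∈ {4}; common: ∅.
  x = 6: f ≡ 0 at y ∈ {4}; g ≡ 0 at y ∈ {6}; common: ∅.
Collecting: common zeros = {(1, 3)}, so the count is 1.
Comparison with the Bézout bound: 1 ≤ 1 = deg(f)·deg(g), as expected for curves with no common component (the bound is attained).


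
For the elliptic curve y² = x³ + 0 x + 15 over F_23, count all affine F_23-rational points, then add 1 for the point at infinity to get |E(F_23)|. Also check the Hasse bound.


Affine points = {(1, 4), (1, 19), (2, 0), (5, 5), (5, 18), (6, 1), (6, 22), (7, 6), (7, 17), (9, 10), (9, 13), (10, 7), (10, 16), (11, 9), (11, 14), (12, 8), (12, 15), (13, 2), (13, 21), (15, 3), (15, 20), (17, 11), (17, 12)}; affine count = 23; |E(F_23)| = 24.

Discriminant check: Δ ∝ 4a³ + 27b² = 4·0³ + 27·15² = 4·0 + 27·225 ≡ 3 (mod 23). Nonzero ⇒ E is nonsingular.
For each x ∈ F_23, compute rhs = x³ + 0·x + 15 mod 23, then count y ∈ F_23 with y² ≡ rhs.
  x = 0: rhs = 15, matching y values: none (0 points).
  x = 1: rhs = 16, matching y values: 4, 19 (2 points).
  x = 2: rhs = 0, matching y values: 0 (1 points).
  x = 3: rhs = 19, matching y values: none (0 points).
  x = 4: rhs = 10, matching y values: none (0 points).
  x = 5: rhs = 2, matching y values: 5, 18 (2 points).
  x = 6: rhs = 1, matching y values: 1, 22 (2 points).
  x = 7: rhs = 13, matching y values: 6, 17 (2 points).
  x = 8: rhs = 21, matching y values: none (0 points).
  x = 9: rhs = 8, matching y values: 10, 13 (2 points).
  x = 10: rhs = 3, matching y values: 7, 16 (2 points).
  x = 11: rhs = 12, matching y values: 9, 14 (2 points).
  x = 12: rhs = 18, matching y values: 8, 15 (2 points).
  x = 13: rhs = 4, matching y values: 2, 21 (2 points).
  x = 14: rhs = 22, matching y values: none (0 points).
  x = 15: rhs = 9, matching y values: 3, 20 (2 points).
  x = 16: rhs = 17, matching y values: none (0 points).
  x = 17: rhs = 6, matching y values: 11, 12 (2 points).
  x = 18: rhs = 5, matching y values: none (0 points).
  x = 19: rhs = 20, matching y values: none (0 points).
  x = 20: rhs = 11, matching y values: none (0 points).
  x = 21: rhs = 7, matching y values: none (0 points).
  x = 22: rhs = 14, matching y values: none (0 points).
Total affine count: 23.
Full point count |E(F_23)| = 23 + 1 = 24.
Hasse bound: |24 − (23+1)| = |0| = 0 ≤ 2√23 ≈ 9.5917 ✓.


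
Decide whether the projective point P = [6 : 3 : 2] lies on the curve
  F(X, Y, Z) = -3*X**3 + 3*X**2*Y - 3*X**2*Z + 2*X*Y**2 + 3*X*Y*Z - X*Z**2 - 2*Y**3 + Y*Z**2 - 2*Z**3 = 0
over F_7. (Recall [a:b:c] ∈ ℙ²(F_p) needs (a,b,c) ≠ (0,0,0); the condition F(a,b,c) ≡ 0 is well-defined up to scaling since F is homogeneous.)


F(6,3,2) ≡ 0 (mod 7); P is on the curve.

Evaluate F(6, 3, 2) term-by-term (mod 7).
  -3*X**3 ↦ -3·216·1·1 = -648
  3*X**2*Y ↦ 3·36·3·1 = 324
  -3*X**2*Z ↦ -3·36·1·2 = -216
  2*X*Y**2 ↦ 2·6·9·1 = 108
  3*X*Y*Z ↦ 3·6·3·2 = 108
  -X*Z**2 ↦ -1·6·1·4 = -24
  -2*Y**3 ↦ -2·1·27·1 = -54
  Y*Z**2 ↦ 1·1·3·4 = 12
  -2*Z**3 ↦ -2·1·1·8 = -16
Sum: F(6, 3, 2) = (-648) + (324) + (-216) + (108) + (108) + (-24) + (-54) + (12) + (-16) = -406.
Reducing mod 7: -406 ≡ 0 (mod 7).
Since F(a, b, c) ≡ 0 (mod 7), P lies on the curve.


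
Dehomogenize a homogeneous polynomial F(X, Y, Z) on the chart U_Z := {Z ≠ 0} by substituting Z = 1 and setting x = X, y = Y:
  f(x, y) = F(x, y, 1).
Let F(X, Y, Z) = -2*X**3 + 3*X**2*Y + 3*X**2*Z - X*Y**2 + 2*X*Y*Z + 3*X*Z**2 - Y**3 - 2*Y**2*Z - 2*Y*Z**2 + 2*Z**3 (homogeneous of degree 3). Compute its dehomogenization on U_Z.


f(x, y) = -2*x**3 + 3*x**2*y + 3*x**2 - x*y**2 + 2*x*y + 3*x - y**3 - 2*y**2 - 2*y + 2

On U_Z we set Z = 1. Each monomial c·X^i·Y^j·Z^k in F becomes c·x^i·y^j·1^k = c·x^i·y^j.
Substituting Z = 1: F(X, Y, 1) = -2*x**3 + 3*x**2*y + 3*x**2 - x*y**2 + 2*x*y + 3*x - y**3 - 2*y**2 - 2*y + 2.
Note: deg(f) ≤ deg(F) = 3; strict inequality happens when F is divisible by Z (lost terms).


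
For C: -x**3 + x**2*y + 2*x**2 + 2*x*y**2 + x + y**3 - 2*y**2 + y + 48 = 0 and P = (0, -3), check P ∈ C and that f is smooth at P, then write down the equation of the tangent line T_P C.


Tangent line at P: 19*x + 40*y + 120 = 0.

Step 1: f(0, -3) = 0, so P lies on C.
Step 2: partial derivatives
  f_x(x, y) = -3*x**2 + 2*x*y + 4*x + 2*y**2 + 1, f_y(x, y) = x**2 + 4*x*y + 3*y**2 - 4*y + 1.
  f_x(P) = 19, f_y(P) = 40 (gradient nonzero, so P is smooth).
Step 3: tangent line at P: 19·(x − 0) + 40·(y − -3) = 0.
Expanding: 19*x + 40*y + 120 = 0.


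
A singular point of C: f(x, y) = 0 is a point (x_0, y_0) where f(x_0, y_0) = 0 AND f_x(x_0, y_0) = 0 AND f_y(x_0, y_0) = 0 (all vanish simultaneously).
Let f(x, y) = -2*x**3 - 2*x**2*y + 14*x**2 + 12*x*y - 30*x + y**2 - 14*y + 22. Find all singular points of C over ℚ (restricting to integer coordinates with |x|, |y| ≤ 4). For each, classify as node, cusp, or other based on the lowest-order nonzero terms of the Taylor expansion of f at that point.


Singular points: {(3, -2)}; classification: cusp.

Compute partial derivatives:
  f_x = -6*x**2 - 4*x*y + 28*x + 12*y - 30.
  f_y = -2*x**2 + 12*x + 2*y - 14.
Scan x_0 ∈ {−4, ..., 4}. For each x_0, f_y(x_0, y) is a polynomial in y; find its integer roots y ∈ {−4, ..., 4}, then test f_x and f at those candidates.
  x = -4: f_y(-4, y) = 2*y - 94; no integer root y with |y| ≤ 4.
  x = -3: f_y(-3, y) = 2*y - 68; no integer root y with |y| ≤ 4.
  x = -2: f_y(-2, y) = 2*y - 46; no integer root y with |y| ≤ 4.
  x = -1: f_y(-1, y) = 2*y - 28; no integer root y with |y| ≤ 4.
  x = 0: f_y(0, y) = 2*y - 14; no integer root y with |y| ≤ 4.
  x = 1: f_y(1, y) = 2*y - 4; vanishes at y ∈ {2}. (1, 2): f_x = 8 ≠ 0.
  x = 2: f_y(2, y) = 2*y + 2; vanishes at y ∈ {-1}. (2, -1): f_x = -2 ≠ 0.
  x = 3: f_y(3, y) = 2*y + 4; vanishes at y ∈ {-2}. (3, -2): f_x = 0, f = 0 — SINGULAR.
  x = 4: f_y(4, y) = 2*y + 2; vanishes at y ∈ {-1}. (4, -1): f_x = -10 ≠ 0.
Only singular point on the grid: (3, -2).
Classify: substitute x = 3 + u, y = -2 + v and expand: f = -2*u**3 - 2*u**2*v + v**2.
No constant or linear terms (consistent with a singular point). Quadratic part: v**2. Cubic part: -2*u**3 - 2*u**2*v.
The quadratic part v**2 is a perfect square, so there is a single (double) tangent line v = 0, i.e. y = -2. Restricting the cubic part to that line (v = 0) leaves -2*u**3 ≠ 0, so f is not divisible by v and the branch is v² ≈ 2*u**3 to lowest order — this is a cusp.
Classification: cusp.


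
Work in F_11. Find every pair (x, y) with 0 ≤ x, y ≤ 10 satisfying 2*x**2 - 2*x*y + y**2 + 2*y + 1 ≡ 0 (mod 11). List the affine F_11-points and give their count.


Affine F_11-points: {(0, 10), (2, 6), (2, 7), (4, 0), (4, 6), (5, 1), (5, 7), (7, 0), (7, 1), (9, 8), (10, 8), (10, 10)}; count = 12.

For each of the 121 pairs (x, y) ∈ F_11², evaluate f(x, y) mod 11. Record the zeros.
  x = 0: [0↦1, 1↦4, 2↦9, 3↦5, 4↦3, 5↦3, 6↦5, 7↦9, 8↦4, 9↦1, 10↦0]  zeros at y ∈ {10}
  x = 1: [0↦3, 1↦4, 2↦7, 3↦1, 4↦8, 5↦6, 6↦6, 7↦8, 8↦1, 9↦7, 10↦4]  zeros at y ∈ ∅
  x = 2: [0↦9, 1↦8, 2↦9, 3↦1, 4↦6, 5↦2, 6↦0, 7↦0, 8↦2, 9↦6, 10↦1]  zeros at y ∈ {6, 7}
  x = 3: [0↦8, 1↦5, 2↦4, 3↦5, 4↦8, 5↦2, 6↦9, 7↦7, 8↦7, 9↦9, 10↦2]  zeros at y ∈ ∅
  x = 4: [0↦0, 1↦6, 2↦3, 3↦2, 4↦3, 5↦6, 6↦0, 7↦7, 8↦5, 9↦5, 10↦7]  zeros at y ∈ {0, 6}
  x = 5: [0↦7, 1↦0, 2↦6, 3↦3, 4↦2, 5↦3, 6↦6, 7↦0, 8↦7, 9↦5, 10↦5]  zeros at y ∈ {1, 7}
  x = 6: [0↦7, 1↦9, 2↦2, 3↦8, 4↦5, 5↦4, 6↦5, 7↦8, 8↦2, 9↦9, 10↦7]  zeros at y ∈ ∅
  x = 7: [0↦0, 1↦0, 2↦2, 3↦6, 4↦1, 5↦9, 6↦8, 7↦9, 8↦1, 9↦6, 10↦2]  zeros at y ∈ {0, 1}
  x = 8: [0↦8, 1↦6, 2↦6, 3↦8, 4↦1, 5↦7, 6↦4, 7↦3, 8↦4, 9↦7, 10↦1]  zeros at y ∈ ∅
  x = 9: [0↦9, 1↦5, 2↦3, 3↦3, 4↦5, 5↦9, 6↦4, 7↦1, 8↦0, 9↦1, 10↦4]  zeros at y ∈ {8}
  x = 10: [0↦3, 1↦8, 2↦4, 3↦2, 4↦2, 5↦4, 6↦8, 7↦3, 8↦0, 9↦10, 10↦0]  zeros at y ∈ {8, 10}
Collecting zeros: affine points = {(0, 10), (2, 6), (2, 7), (4, 0), (4, 6), (5, 1), (5, 7), (7, 0), (7, 1), (9, 8), (10, 8), (10, 10)}.
Total count |C(F_11)_aff| = 12.


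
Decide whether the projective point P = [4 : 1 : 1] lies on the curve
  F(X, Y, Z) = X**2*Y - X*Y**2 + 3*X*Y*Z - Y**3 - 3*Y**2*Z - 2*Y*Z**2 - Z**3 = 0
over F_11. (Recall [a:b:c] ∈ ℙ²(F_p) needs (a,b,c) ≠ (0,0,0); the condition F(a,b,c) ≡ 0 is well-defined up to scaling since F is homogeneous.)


F(4,1,1) ≡ 6 (mod 11); P is NOT on the curve.

Evaluate F(4, 1, 1) term-by-term (mod 11).
  X**2*Y ↦ 1·16·1·1 = 16
  -X*Y**2 ↦ -1·4·1·1 = -4
  3*X*Y*Z ↦ 3·4·1·1 = 12
  -Y**3 ↦ -1·1·1·1 = -1
  -3*Y**2*Z ↦ -3·1·1·1 = -3
  -2*Y*Z**2 ↦ -2·1·1·1 = -2
  -Z**3 ↦ -1·1·1·1 = -1
Sum: F(4, 1, 1) = (16) + (-4) + (12) + (-1) + (-3) + (-2) + (-1) = 17.
Reducing mod 11: 17 ≡ 6 (mod 11).
Since F(a, b, c) ≡ 6 ≠ 0 (mod 11), P does NOT lie on the curve.


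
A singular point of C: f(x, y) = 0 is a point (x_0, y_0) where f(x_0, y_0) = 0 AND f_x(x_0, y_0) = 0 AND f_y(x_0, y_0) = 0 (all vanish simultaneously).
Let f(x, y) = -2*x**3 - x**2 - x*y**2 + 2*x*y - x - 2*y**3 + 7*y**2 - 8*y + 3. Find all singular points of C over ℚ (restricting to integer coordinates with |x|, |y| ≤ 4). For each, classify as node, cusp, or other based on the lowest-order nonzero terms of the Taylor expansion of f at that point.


Singular points: {(0, 1)}; classification: node.

Compute partial derivatives:
  f_x = -6*x**2 - 2*x - y**2 + 2*y - 1.
  f_y = -2*x*y + 2*x - 6*y**2 + 14*y - 8.
Scan x_0 ∈ {−4, ..., 4}. For each x_0, f_y(x_0, y) is a polynomial in y; find its integer roots y ∈ {−4, ..., 4}, then test f_x and f at those candidates.
  x = -4: f_y(-4, y) = -6*y**2 + 22*y - 16; vanishes at y ∈ {1}. (-4, 1): f_x = -88 ≠ 0.
  x = -3: f_y(-3, y) = -6*y**2 + 20*y - 14; vanishes at y ∈ {1}. (-3, 1): f_x = -48 ≠ 0.
  x = -2: f_y(-2, y) = -6*y**2 + 18*y - 12; vanishes at y ∈ {1, 2}. (-2, 1): f_x = -20 ≠ 0; (-2, 2): f_x = -21 ≠ 0.
  x = -1: f_y(-1, y) = -6*y**2 + 16*y - 10; vanishes at y ∈ {1}. (-1, 1): f_x = -4 ≠ 0.
  x = 0: f_y(0, y) = -6*y**2 + 14*y - 8; vanishes at y ∈ {1}. (0, 1): f_x = 0, f = 0 — SINGULAR.
  x = 1: f_y(1, y) = -6*y**2 + 12*y - 6; vanishes at y ∈ {1}. (1, 1): f_x = -8 ≠ 0.
  x = 2: f_y(2, y) = -6*y**2 + 10*y - 4; vanishes at y ∈ {1}. (2, 1): f_x = -28 ≠ 0.
  x = 3: f_y(3, y) = -6*y**2 + 8*y - 2; vanishes at y ∈ {1}. (3, 1): f_x = -60 ≠ 0.
  x = 4: f_y(4, y) = -6*y**2 + 6*y; vanishes at y ∈ {0, 1}. (4, 0): f_x = -105 ≠ 0; (4, 1): f_x = -104 ≠ 0.
Only singular point on the grid: (0, 1).
Classify: substitute x = 0 + u, y = 1 + v and expand: f = -2*u**3 - u**2 - u*v**2 - 2*v**3 + v**2.
No constant or linear terms (consistent with a singular point). Quadratic part: -u**2 + v**2. Cubic part: -2*u**3 - u*v**2 - 2*v**3.
The quadratic part v**2 - u**2 = (v − u)(v + u) splits into two distinct linear factors, so there are two distinct tangent lines y − 1 = ±(x − 0) — this is a node (ordinary double point).
Classification: node.


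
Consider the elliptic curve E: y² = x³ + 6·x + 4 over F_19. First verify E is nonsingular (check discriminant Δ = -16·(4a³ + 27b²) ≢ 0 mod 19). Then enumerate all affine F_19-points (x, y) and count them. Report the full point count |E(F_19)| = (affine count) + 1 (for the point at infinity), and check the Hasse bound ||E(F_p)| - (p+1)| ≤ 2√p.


Affine points = {(0, 2), (0, 17), (1, 7), (1, 12), (2, 9), (2, 10), (3, 7), (3, 12), (4, 4), (4, 15), (5, 8), (5, 11), (6, 3), (6, 16), (7, 3), (7, 16), (10, 0), (14, 1), (14, 18), (15, 7), (15, 12), (16, 4), (16, 15), (18, 4), (18, 15)}; affine count = 25; |E(F_19)| = 26.

Discriminant check: Δ ∝ 4a³ + 27b² = 4·6³ + 27·4² = 4·216 + 27·16 ≡ 4 (mod 19). Nonzero ⇒ E is nonsingular.
For each x ∈ F_19, compute rhs = x³ + 6·x + 4 mod 19, then count y ∈ F_19 with y² ≡ rhs.
  x = 0: rhs = 4, matching y values: 2, 17 (2 points).
  x = 1: rhs = 11, matching y values: 7, 12 (2 points).
  x = 2: rhs = 5, matching y values: 9, 10 (2 points).
  x = 3: rhs = 11, matching y values: 7, 12 (2 points).
  x = 4: rhs = 16, matching y values: 4, 15 (2 points).
  x = 5: rhs = 7, matching y values: 8, 11 (2 points).
  x = 6: rhs = 9, matching y values: 3, 16 (2 points).
  x = 7: rhs = 9, matching y values: 3, 16 (2 points).
  x = 8: rhs = 13, matching y values: none (0 points).
  x = 9: rhs = 8, matching y values: none (0 points).
  x = 10: rhs = 0, matching y values: 0 (1 points).
  x = 11: rhs = 14, matching y values: none (0 points).
  x = 12: rhs = 18, matching y values: none (0 points).
  x = 13: rhs = 18, matching y values: none (0 points).
  x = 14: rhs = 1, matching y values: 1, 18 (2 points).
  x = 15: rhs = 11, matching y values: 7, 12 (2 points).
  x = 16: rhs = 16, matching y values: 4, 15 (2 points).
  x = 17: rhs = 3, matching y values: none (0 points).
  x = 18: rhs = 16, matching y values: 4, 15 (2 points).
Total affine count: 25.
Full point count |E(F_19)| = 25 + 1 = 26.
Hasse bound: |26 − (19+1)| = |6| = 6 ≤ 2√19 ≈ 8.7178 ✓.


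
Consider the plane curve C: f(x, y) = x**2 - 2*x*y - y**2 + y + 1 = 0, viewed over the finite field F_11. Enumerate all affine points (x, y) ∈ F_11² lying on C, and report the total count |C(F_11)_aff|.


Affine F_11-points: {(0, 4), (0, 8), (1, 1), (1, 9), (5, 5), (5, 8), (6, 2), (6, 9), (8, 3), (8, 4), (9, 2), (9, 3)}; count = 12.

For each of the 121 pairs (x, y) ∈ F_11², evaluate f(x, y) mod 11. Record the zeros.
  x = 0: [0↦1, 1↦1, 2↦10, 3↦6, 4↦0, 5↦3, 6↦4, 7↦3, 8↦0, 9↦6, 10↦10]  zeros at y ∈ {4, 8}
  x = 1: [0↦2, 1↦0, 2↦7, 3↦1, 4↦4, 5↦5, 6↦4, 7↦1, 8↦7, 9↦0, 10↦2]  zeros at y ∈ {1, 9}
  x = 2: [0↦5, 1↦1, 2↦6, 3↦9, 4↦10, 5↦9, 6↦6, 7↦1, 8↦5, 9↦7, 10↦7]  zeros at y ∈ ∅
  x = 3: [0↦10, 1↦4, 2↦7, 3↦8, 4↦7, 5↦4, 6↦10, 7↦3, 8↦5, 9↦5, 10↦3]  zeros at y ∈ ∅
  x = 4: [0↦6, 1↦9, 2↦10, 3↦9, 4↦6, 5↦1, 6↦5, 7↦7, 8↦7, 9↦5, 10↦1]  zeros at y ∈ ∅
  x = 5: [0↦4, 1↦5, 2↦4, 3↦1, 4↦7, 5↦0, 6↦2, 7↦2, 8↦0, 9↦7, 10↦1]  zeros at y ∈ {5, 8}
  x = 6: [0↦4, 1↦3, 2↦0, 3↦6, 4↦10, 5↦1, 6↦1, 7↦10, 8↦6, 9↦0, 10↦3]  zeros at y ∈ {2, 9}
  x = 7: [0↦6, 1↦3, 2↦9, 3↦2, 4↦4, 5↦4, 6↦2, 7↦9, 8↦3, 9↦6, 10↦7]  zeros at y ∈ ∅
  x = 8: [0↦10, 1↦5, 2↦9, 3↦0, 4↦0, 5↦9, 6↦5, 7↦10, 8↦2, 9↦3, 10↦2]  zeros at y ∈ {3, 4}
  x = 9: [0↦5, 1↦9, 2↦0, 3↦0, 4↦9, 5↦5, 6↦10, 7↦2, 8↦3, 9↦2, 10↦10]  zeros at y ∈ {2, 3}
  x = 10: [0↦2, 1↦4, 2↦4, 3↦2, 4↦9, 5↦3, 6↦6, 7↦7, 8↦6, 9↦3, 10↦9]  zeros at y ∈ ∅
Collecting zeros: affine points = {(0, 4), (0, 8), (1, 1), (1, 9), (5, 5), (5, 8), (6, 2), (6, 9), (8, 3), (8, 4), (9, 2), (9, 3)}.
Total count |C(F_11)_aff| = 12.


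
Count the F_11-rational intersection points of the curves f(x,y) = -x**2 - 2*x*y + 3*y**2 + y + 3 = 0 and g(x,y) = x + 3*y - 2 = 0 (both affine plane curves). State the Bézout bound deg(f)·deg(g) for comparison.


Common zeros: {(9, 5)}; count = 1; Bézout bound = 2.

deg(f) = 2, deg(g) = 1, so Bézout bound = 2.
Scan x ∈ F_11. For each x, list the y ∈ F_11 with f(x, y) ≡ 0 and those with g(x, y) ≡ 0 (mod 11); the common zeros in that column are the intersection.
  x = 0: f ≡ 0 at y ∈ {3, 4}; g ≡ 0 at y ∈ {8}; common: ∅.
  x = 1: f ≡ 0 at y ∈ ∅; g ≡ 0 at y ∈ {4}; common: ∅.
  x = 2: f ≡ 0 at y ∈ ∅; g ≡ 0 at y ∈ {0}; common: ∅.
  x = 3: f ≡ 0 at y ∈ {4, 5}; g ≡ 0 at y ∈ {7}; common: ∅.
  x = 4: f ≡ 0 at y ∈ ∅; g ≡ 0 at y ∈ {3}; common: ∅.
  x = 5: f ≡ 0 at y ∈ {0, 3}; g ≡ 0 at y ∈ {10}; common: ∅.
  x = 6: f ≡ 0 at y ∈ {0}; g ≡ 0 at y ∈ {6}; common: ∅.
  x = 7: f ≡ 0 at y ∈ ∅; g ≡ 0 at y ∈ {2}; common: ∅.
  x = 8: f ≡ 0 at y ∈ {8}; g ≡ 0 at y ∈ {9}; common: ∅.
  x = 9: f ≡ 0 at y ∈ {5, 8}; g ≡ 0 at y ∈ {5}; common: {5}.
  x = 10: f ≡ 0 at y ∈ ∅; g ≡ 0 at y ∈ {1}; common: ∅.
Collecting: common zeros = {(9, 5)}, so the count is 1.
Comparison with the Bézout bound: 1 ≤ 2 = deg(f)·deg(g), as expected for curves with no common component (the affine F_11-count falls short of the bound because intersections may lie at infinity, over extension fields, or carry multiplicity).


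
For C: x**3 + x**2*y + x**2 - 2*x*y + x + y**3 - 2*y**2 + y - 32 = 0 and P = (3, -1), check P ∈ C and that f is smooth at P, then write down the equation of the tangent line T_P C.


Tangent line at P: 30*x + 11*y - 79 = 0.

Step 1: f(3, -1) = 0, so P lies on C.
Step 2: partial derivatives
  f_x(x, y) = 3*x**2 + 2*x*y + 2*x - 2*y + 1, f_y(x, y) = x**2 - 2*x + 3*y**2 - 4*y + 1.
  f_x(P) = 30, f_y(P) = 11 (gradient nonzero, so P is smooth).
Step 3: tangent line at P: 30·(x − 3) + 11·(y − -1) = 0.
Expanding: 30*x + 11*y - 79 = 0.


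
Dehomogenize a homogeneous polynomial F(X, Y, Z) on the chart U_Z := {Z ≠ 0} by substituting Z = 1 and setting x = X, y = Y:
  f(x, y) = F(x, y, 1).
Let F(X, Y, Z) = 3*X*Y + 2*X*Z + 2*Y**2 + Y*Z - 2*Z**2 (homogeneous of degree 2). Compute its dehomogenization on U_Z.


f(x, y) = 3*x*y + 2*x + 2*y**2 + y - 2

On U_Z we set Z = 1. Each monomial c·X^i·Y^j·Z^k in F becomes c·x^i·y^j·1^k = c·x^i·y^j.
Substituting Z = 1: F(X, Y, 1) = 3*x*y + 2*x + 2*y**2 + y - 2.
Note: deg(f) ≤ deg(F) = 2; strict inequality happens when F is divisible by Z (lost terms).


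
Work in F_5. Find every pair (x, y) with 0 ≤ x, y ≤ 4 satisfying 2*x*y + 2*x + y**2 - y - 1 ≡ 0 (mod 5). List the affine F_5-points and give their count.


Affine F_5-points: {(0, 3), (3, 0), (4, 1), (4, 2)}; count = 4.

For each of the 25 pairs (x, y) ∈ F_5², evaluate f(x, y) mod 5. Record the zeros.
  x = 0: [0↦4, 1↦4, 2↦1, 3↦0, 4↦1]  zeros at y ∈ {3}
  x = 1: [0↦1, 1↦3, 2↦2, 3↦3, 4↦1]  zeros at y ∈ ∅
  x = 2: [0↦3, 1↦2, 2↦3, 3↦1, 4↦1]  zeros at y ∈ ∅
  x = 3: [0↦0, 1↦1, 2↦4, 3↦4, 4↦1]  zeros at y ∈ {0}
  x = 4: [0↦2, 1↦0, 2↦0, 3↦2, 4↦1]  zeros at y ∈ {1, 2}
Collecting zeros: affine points = {(0, 3), (3, 0), (4, 1), (4, 2)}.
Total count |C(F_5)_aff| = 4.


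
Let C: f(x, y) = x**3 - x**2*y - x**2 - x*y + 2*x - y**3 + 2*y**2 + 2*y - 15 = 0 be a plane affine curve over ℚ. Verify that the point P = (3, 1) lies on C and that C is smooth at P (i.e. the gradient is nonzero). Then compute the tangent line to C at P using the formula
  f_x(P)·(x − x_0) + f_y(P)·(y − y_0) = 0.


Tangent line at P: 16*x - 9*y - 39 = 0.

Step 1: f(3, 1) = 0, so P lies on C.
Step 2: partial derivatives
  f_x(x, y) = 3*x**2 - 2*x*y - 2*x - y + 2, f_y(x, y) = -x**2 - x - 3*y**2 + 4*y + 2.
  f_x(P) = 16, f_y(P) = -9 (gradient nonzero, so P is smooth).
Step 3: tangent line at P: 16·(x − 3) + -9·(y − 1) = 0.
Expanding: 16*x - 9*y - 39 = 0.


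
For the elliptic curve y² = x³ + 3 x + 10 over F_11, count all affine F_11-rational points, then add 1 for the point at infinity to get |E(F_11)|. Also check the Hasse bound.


Affine points = {(1, 5), (1, 6), (4, 3), (4, 8), (7, 0)}; affine count = 5; |E(F_11)| = 6.

Discriminant check: Δ ∝ 4a³ + 27b² = 4·3³ + 27·10² = 4·27 + 27·100 ≡ 3 (mod 11). Nonzero ⇒ E is nonsingular.
For each x ∈ F_11, compute rhs = x³ + 3·x + 10 mod 11, then count y ∈ F_11 with y² ≡ rhs.
  x = 0: rhs = 10, matching y values: none (0 points).
  x = 1: rhs = 3, matching y values: 5, 6 (2 points).
  x = 2: rhs = 2, matching y values: none (0 points).
  x = 3: rhs = 2, matching y values: none (0 points).
  x = 4: rhs = 9, matching y values: 3, 8 (2 points).
  x = 5: rhs = 7, matching y values: none (0 points).
  x = 6: rhs = 2, matching y values: none (0 points).
  x = 7: rhs = 0, matching y values: 0 (1 points).
  x = 8: rhs = 7, matching y values: none (0 points).
  x = 9: rhs = 7, matching y values: none (0 points).
  x = 10: rhs = 6, matching y values: none (0 points).
Total affine count: 5.
Full point count |E(F_11)| = 5 + 1 = 6.
Hasse bound: |6 − (11+1)| = |-6| = 6 ≤ 2√11 ≈ 6.6332 ✓.


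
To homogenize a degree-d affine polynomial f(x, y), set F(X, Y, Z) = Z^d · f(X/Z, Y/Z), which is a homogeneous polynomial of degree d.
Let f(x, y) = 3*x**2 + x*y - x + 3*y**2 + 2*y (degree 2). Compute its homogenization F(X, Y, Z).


F(X, Y, Z) = 3*X**2 + X*Y - X*Z + 3*Y**2 + 2*Y*Z

deg(f) = 2.
Substitute x = X/Z, y = Y/Z into f, then multiply by Z^2.
  monomial 3·x^2·y^0 ↦ 3·X^2·Y^0·Z^0.
  monomial 1·x^1·y^1 ↦ 1·X^1·Y^1·Z^0.
  monomial -1·x^1·y^0 ↦ -1·X^1·Y^0·Z^1.
  monomial 3·x^0·y^2 ↦ 3·X^0·Y^2·Z^0.
  monomial 2·x^0·y^1 ↦ 2·X^0·Y^1·Z^1.
Collecting: F(X, Y, Z) = 3*X**2 + X*Y - X*Z + 3*Y**2 + 2*Y*Z.


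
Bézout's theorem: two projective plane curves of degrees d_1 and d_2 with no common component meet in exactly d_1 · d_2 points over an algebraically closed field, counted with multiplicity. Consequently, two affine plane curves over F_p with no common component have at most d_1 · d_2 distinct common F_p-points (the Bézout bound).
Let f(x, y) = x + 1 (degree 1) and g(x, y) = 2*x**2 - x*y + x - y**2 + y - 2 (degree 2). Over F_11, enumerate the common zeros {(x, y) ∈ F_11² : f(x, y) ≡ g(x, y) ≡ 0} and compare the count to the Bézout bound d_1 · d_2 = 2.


Common zeros: {(10, 1)}; count = 1; Bézout bound = 2.

deg(f) = 1, deg(g) = 2, so Bézout bound = 2.
Scan x ∈ F_11. For each x, list the y ∈ F_11 with f(x, y) ≡ 0 and those with g(x, y) ≡ 0 (mod 11); the common zeros in that column are the intersection.
  x = 0: f ≡ 0 at y ∈ ∅; g ≡ 0 at y ∈ {5, 7}; common: ∅.
  x = 1: f ≡ 0 at y ∈ ∅; g ≡ 0 at y ∈ {1, 10}; common: ∅.
  x = 2: f ≡ 0 at y ∈ ∅; g ≡ 0 at y ∈ {5}; common: ∅.
  x = 3: f ≡ 0 at y ∈ ∅; g ≡ 0 at y ∈ {2, 7}; common: ∅.
  x = 4: f ≡ 0 at y ∈ ∅; g ≡ 0 at y ∈ ∅; common: ∅.
  x = 5: f ≡ 0 at y ∈ ∅; g ≡ 0 at y ∈ ∅; common: ∅.
  x = 6: f ≡ 0 at y ∈ ∅; g ≡ 0 at y ∈ ∅; common: ∅.
  x = 7: f ≡ 0 at y ∈ ∅; g ≡ 0 at y ∈ ∅; common: ∅.
  x = 8: f ≡ 0 at y ∈ ∅; g ≡ 0 at y ∈ ∅; common: ∅.
  x = 9: f ≡ 0 at y ∈ ∅; g ≡ 0 at y ∈ {4, 10}; common: ∅.
  x = 10: f ≡ 0 at y ∈ {0, 1, 2, 3, 4, 5, 6, 7, 8, 9, 10}; g ≡ 0 at y ∈ {1}; common: {1}.
Collecting: common zeros = {(10, 1)}, so the count is 1.
Comparison with the Bézout bound: 1 ≤ 2 = deg(f)·deg(g), as expected for curves with no common component (the affine F_11-count falls short of the bound because intersections may lie at infinity, over extension fields, or carry multiplicity).


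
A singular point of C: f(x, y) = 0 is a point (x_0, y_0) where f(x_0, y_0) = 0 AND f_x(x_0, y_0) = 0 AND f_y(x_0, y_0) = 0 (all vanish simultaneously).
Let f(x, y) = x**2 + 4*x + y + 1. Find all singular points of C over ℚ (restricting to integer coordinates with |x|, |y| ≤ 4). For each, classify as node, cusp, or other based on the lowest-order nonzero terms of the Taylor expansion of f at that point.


No singular points in the scanned grid; C is smooth there.

Compute partial derivatives:
  f_x = 2*x + 4.
  f_y = 1.
f_y = 1 is a nonzero constant, so f_y never vanishes: no point (x, y) can satisfy f = f_x = f_y = 0. In particular no (x, y) ∈ {−4, ..., 4}² is singular; the curve is smooth.


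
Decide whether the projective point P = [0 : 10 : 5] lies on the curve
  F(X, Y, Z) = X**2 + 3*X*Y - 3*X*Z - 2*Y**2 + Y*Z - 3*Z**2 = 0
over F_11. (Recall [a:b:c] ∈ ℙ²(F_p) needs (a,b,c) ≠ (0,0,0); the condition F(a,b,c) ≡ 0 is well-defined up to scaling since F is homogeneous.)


F(0,10,5) ≡ 6 (mod 11); P is NOT on the curve.

Evaluate F(0, 10, 5) term-by-term (mod 11).
  X**2 ↦ 1·0·1·1 = 0
  3*X*Y ↦ 3·0·10·1 = 0
  -3*X*Z ↦ -3·0·1·5 = 0
  -2*Y**2 ↦ -2·1·100·1 = -200
  Y*Z ↦ 1·1·10·5 = 50
  -3*Z**2 ↦ -3·1·1·25 = -75
Sum: F(0, 10, 5) = (0) + (0) + (0) + (-200) + (50) + (-75) = -225.
Reducing mod 11: -225 ≡ 6 (mod 11).
Since F(a, b, c) ≡ 6 ≠ 0 (mod 11), P does NOT lie on the curve.


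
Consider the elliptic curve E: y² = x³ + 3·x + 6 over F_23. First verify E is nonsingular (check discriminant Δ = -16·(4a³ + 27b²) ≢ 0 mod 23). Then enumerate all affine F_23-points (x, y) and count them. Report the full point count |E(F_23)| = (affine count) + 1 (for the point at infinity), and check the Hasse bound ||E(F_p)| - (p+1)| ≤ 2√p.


Affine points = {(0, 11), (0, 12), (4, 6), (4, 17), (5, 10), (5, 13), (7, 5), (7, 18), (8, 6), (8, 17), (9, 7), (9, 16), (10, 1), (10, 22), (11, 6), (11, 17), (14, 3), (14, 20), (17, 5), (17, 18), (18, 2), (18, 21), (20, 4), (20, 19), (22, 5), (22, 18)}; affine count = 26; |E(F_23)| = 27.

Discriminant check: Δ ∝ 4a³ + 27b² = 4·3³ + 27·6² = 4·27 + 27·36 ≡ 22 (mod 23). Nonzero ⇒ E is nonsingular.
For each x ∈ F_23, compute rhs = x³ + 3·x + 6 mod 23, then count y ∈ F_23 with y² ≡ rhs.
  x = 0: rhs = 6, matching y values: 11, 12 (2 points).
  x = 1: rhs = 10, matching y values: none (0 points).
  x = 2: rhs = 20, matching y values: none (0 points).
  x = 3: rhs = 19, matching y values: none (0 points).
  x = 4: rhs = 13, matching y values: 6, 17 (2 points).
  x = 5: rhs = 8, matching y values: 10, 13 (2 points).
  x = 6: rhs = 10, matching y values: none (0 points).
  x = 7: rhs = 2, matching y values: 5, 18 (2 points).
  x = 8: rhs = 13, matching y values: 6, 17 (2 points).
  x = 9: rhs = 3, matching y values: 7, 16 (2 points).
  x = 10: rhs = 1, matching y values: 1, 22 (2 points).
  x = 11: rhs = 13, matching y values: 6, 17 (2 points).
  x = 12: rhs = 22, matching y values: none (0 points).
  x = 13: rhs = 11, matching y values: none (0 points).
  x = 14: rhs = 9, matching y values: 3, 20 (2 points).
  x = 15: rhs = 22, matching y values: none (0 points).
  x = 16: rhs = 10, matching y values: none (0 points).
  x = 17: rhs = 2, matching y values: 5, 18 (2 points).
  x = 18: rhs = 4, matching y values: 2, 21 (2 points).
  x = 19: rhs = 22, matching y values: none (0 points).
  x = 20: rhs = 16, matching y values: 4, 19 (2 points).
  x = 21: rhs = 15, matching y values: none (0 points).
  x = 22: rhs = 2, matching y values: 5, 18 (2 points).
Total affine count: 26.
Full point count |E(F_23)| = 26 + 1 = 27.
Hasse bound: |27 − (23+1)| = |3| = 3 ≤ 2√23 ≈ 9.5917 ✓.


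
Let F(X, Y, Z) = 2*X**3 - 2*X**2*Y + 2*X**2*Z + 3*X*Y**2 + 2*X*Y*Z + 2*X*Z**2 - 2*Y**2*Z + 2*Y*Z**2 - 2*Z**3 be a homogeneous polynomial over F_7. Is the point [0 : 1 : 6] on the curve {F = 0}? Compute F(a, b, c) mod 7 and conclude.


F(0,1,6) ≡ 6 (mod 7); P is NOT on the curve.

Evaluate F(0, 1, 6) term-by-term (mod 7).
  2*X**3 ↦ 2·0·1·1 = 0
  -2*X**2*Y ↦ -2·0·1·1 = 0
  2*X**2*Z ↦ 2·0·1·6 = 0
  3*X*Y**2 ↦ 3·0·1·1 = 0
  2*X*Y*Z ↦ 2·0·1·6 = 0
  2*X*Z**2 ↦ 2·0·1·36 = 0
  -2*Y**2*Z ↦ -2·1·1·6 = -12
  2*Y*Z**2 ↦ 2·1·1·36 = 72
  -2*Z**3 ↦ -2·1·1·216 = -432
Sum: F(0, 1, 6) = (0) + (0) + (0) + (0) + (0) + (0) + (-12) + (72) + (-432) = -372.
Reducing mod 7: -372 ≡ 6 (mod 7).
Since F(a, b, c) ≡ 6 ≠ 0 (mod 7), P does NOT lie on the curve.
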